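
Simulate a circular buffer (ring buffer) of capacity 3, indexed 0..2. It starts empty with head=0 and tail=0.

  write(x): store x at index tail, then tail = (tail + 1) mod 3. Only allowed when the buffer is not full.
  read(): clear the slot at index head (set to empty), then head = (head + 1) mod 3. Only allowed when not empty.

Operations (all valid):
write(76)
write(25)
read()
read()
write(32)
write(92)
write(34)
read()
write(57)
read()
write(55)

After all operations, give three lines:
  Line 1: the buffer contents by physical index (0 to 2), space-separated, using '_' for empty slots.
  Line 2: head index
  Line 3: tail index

write(76): buf=[76 _ _], head=0, tail=1, size=1
write(25): buf=[76 25 _], head=0, tail=2, size=2
read(): buf=[_ 25 _], head=1, tail=2, size=1
read(): buf=[_ _ _], head=2, tail=2, size=0
write(32): buf=[_ _ 32], head=2, tail=0, size=1
write(92): buf=[92 _ 32], head=2, tail=1, size=2
write(34): buf=[92 34 32], head=2, tail=2, size=3
read(): buf=[92 34 _], head=0, tail=2, size=2
write(57): buf=[92 34 57], head=0, tail=0, size=3
read(): buf=[_ 34 57], head=1, tail=0, size=2
write(55): buf=[55 34 57], head=1, tail=1, size=3

Answer: 55 34 57
1
1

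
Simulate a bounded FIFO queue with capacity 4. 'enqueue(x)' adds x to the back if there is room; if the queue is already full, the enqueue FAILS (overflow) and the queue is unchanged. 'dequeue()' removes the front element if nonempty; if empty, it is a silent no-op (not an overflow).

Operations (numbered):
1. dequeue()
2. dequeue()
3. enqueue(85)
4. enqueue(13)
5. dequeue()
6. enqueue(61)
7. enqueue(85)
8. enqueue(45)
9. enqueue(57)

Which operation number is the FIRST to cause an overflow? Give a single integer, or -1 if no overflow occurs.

1. dequeue(): empty, no-op, size=0
2. dequeue(): empty, no-op, size=0
3. enqueue(85): size=1
4. enqueue(13): size=2
5. dequeue(): size=1
6. enqueue(61): size=2
7. enqueue(85): size=3
8. enqueue(45): size=4
9. enqueue(57): size=4=cap → OVERFLOW (fail)

Answer: 9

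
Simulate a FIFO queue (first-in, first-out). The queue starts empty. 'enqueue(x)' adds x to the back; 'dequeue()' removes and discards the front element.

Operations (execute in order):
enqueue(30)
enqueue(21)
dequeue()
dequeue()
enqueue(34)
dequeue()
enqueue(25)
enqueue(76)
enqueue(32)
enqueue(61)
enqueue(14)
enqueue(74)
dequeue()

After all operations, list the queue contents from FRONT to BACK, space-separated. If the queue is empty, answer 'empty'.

enqueue(30): [30]
enqueue(21): [30, 21]
dequeue(): [21]
dequeue(): []
enqueue(34): [34]
dequeue(): []
enqueue(25): [25]
enqueue(76): [25, 76]
enqueue(32): [25, 76, 32]
enqueue(61): [25, 76, 32, 61]
enqueue(14): [25, 76, 32, 61, 14]
enqueue(74): [25, 76, 32, 61, 14, 74]
dequeue(): [76, 32, 61, 14, 74]

Answer: 76 32 61 14 74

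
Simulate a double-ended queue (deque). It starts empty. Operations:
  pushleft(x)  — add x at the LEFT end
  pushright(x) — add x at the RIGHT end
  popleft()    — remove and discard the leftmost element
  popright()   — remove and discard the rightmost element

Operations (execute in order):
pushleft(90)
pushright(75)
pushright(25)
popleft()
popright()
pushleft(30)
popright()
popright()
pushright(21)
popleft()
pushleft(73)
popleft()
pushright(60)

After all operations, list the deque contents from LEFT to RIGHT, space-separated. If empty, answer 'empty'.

pushleft(90): [90]
pushright(75): [90, 75]
pushright(25): [90, 75, 25]
popleft(): [75, 25]
popright(): [75]
pushleft(30): [30, 75]
popright(): [30]
popright(): []
pushright(21): [21]
popleft(): []
pushleft(73): [73]
popleft(): []
pushright(60): [60]

Answer: 60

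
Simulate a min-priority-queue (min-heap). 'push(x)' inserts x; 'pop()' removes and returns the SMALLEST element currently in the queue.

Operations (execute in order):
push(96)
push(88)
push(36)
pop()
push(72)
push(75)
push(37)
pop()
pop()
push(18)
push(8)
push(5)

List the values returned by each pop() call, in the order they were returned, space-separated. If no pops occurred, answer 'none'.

push(96): heap contents = [96]
push(88): heap contents = [88, 96]
push(36): heap contents = [36, 88, 96]
pop() → 36: heap contents = [88, 96]
push(72): heap contents = [72, 88, 96]
push(75): heap contents = [72, 75, 88, 96]
push(37): heap contents = [37, 72, 75, 88, 96]
pop() → 37: heap contents = [72, 75, 88, 96]
pop() → 72: heap contents = [75, 88, 96]
push(18): heap contents = [18, 75, 88, 96]
push(8): heap contents = [8, 18, 75, 88, 96]
push(5): heap contents = [5, 8, 18, 75, 88, 96]

Answer: 36 37 72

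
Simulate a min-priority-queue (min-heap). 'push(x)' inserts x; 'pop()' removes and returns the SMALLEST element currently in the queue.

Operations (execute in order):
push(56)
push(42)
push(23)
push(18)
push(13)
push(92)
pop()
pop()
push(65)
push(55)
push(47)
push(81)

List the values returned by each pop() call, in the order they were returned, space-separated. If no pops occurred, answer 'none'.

Answer: 13 18

Derivation:
push(56): heap contents = [56]
push(42): heap contents = [42, 56]
push(23): heap contents = [23, 42, 56]
push(18): heap contents = [18, 23, 42, 56]
push(13): heap contents = [13, 18, 23, 42, 56]
push(92): heap contents = [13, 18, 23, 42, 56, 92]
pop() → 13: heap contents = [18, 23, 42, 56, 92]
pop() → 18: heap contents = [23, 42, 56, 92]
push(65): heap contents = [23, 42, 56, 65, 92]
push(55): heap contents = [23, 42, 55, 56, 65, 92]
push(47): heap contents = [23, 42, 47, 55, 56, 65, 92]
push(81): heap contents = [23, 42, 47, 55, 56, 65, 81, 92]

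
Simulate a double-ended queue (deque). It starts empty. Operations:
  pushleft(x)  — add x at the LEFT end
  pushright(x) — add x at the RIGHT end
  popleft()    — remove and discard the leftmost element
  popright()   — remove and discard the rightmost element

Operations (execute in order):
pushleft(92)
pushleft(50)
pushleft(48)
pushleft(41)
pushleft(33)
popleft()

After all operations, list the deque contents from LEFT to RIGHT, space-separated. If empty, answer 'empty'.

Answer: 41 48 50 92

Derivation:
pushleft(92): [92]
pushleft(50): [50, 92]
pushleft(48): [48, 50, 92]
pushleft(41): [41, 48, 50, 92]
pushleft(33): [33, 41, 48, 50, 92]
popleft(): [41, 48, 50, 92]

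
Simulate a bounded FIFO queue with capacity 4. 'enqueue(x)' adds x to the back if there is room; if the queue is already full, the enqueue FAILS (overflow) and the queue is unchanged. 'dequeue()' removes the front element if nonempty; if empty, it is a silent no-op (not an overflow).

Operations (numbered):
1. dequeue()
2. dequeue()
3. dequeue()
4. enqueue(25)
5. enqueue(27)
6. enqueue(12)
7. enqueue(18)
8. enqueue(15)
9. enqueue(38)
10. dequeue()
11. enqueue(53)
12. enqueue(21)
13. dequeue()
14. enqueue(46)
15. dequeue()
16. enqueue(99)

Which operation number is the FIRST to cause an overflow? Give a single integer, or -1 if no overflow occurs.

Answer: 8

Derivation:
1. dequeue(): empty, no-op, size=0
2. dequeue(): empty, no-op, size=0
3. dequeue(): empty, no-op, size=0
4. enqueue(25): size=1
5. enqueue(27): size=2
6. enqueue(12): size=3
7. enqueue(18): size=4
8. enqueue(15): size=4=cap → OVERFLOW (fail)
9. enqueue(38): size=4=cap → OVERFLOW (fail)
10. dequeue(): size=3
11. enqueue(53): size=4
12. enqueue(21): size=4=cap → OVERFLOW (fail)
13. dequeue(): size=3
14. enqueue(46): size=4
15. dequeue(): size=3
16. enqueue(99): size=4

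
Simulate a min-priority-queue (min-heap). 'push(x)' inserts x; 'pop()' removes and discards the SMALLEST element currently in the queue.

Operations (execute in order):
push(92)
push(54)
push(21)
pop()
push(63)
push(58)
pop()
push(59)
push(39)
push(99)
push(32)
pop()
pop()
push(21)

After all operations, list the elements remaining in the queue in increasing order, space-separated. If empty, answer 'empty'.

Answer: 21 58 59 63 92 99

Derivation:
push(92): heap contents = [92]
push(54): heap contents = [54, 92]
push(21): heap contents = [21, 54, 92]
pop() → 21: heap contents = [54, 92]
push(63): heap contents = [54, 63, 92]
push(58): heap contents = [54, 58, 63, 92]
pop() → 54: heap contents = [58, 63, 92]
push(59): heap contents = [58, 59, 63, 92]
push(39): heap contents = [39, 58, 59, 63, 92]
push(99): heap contents = [39, 58, 59, 63, 92, 99]
push(32): heap contents = [32, 39, 58, 59, 63, 92, 99]
pop() → 32: heap contents = [39, 58, 59, 63, 92, 99]
pop() → 39: heap contents = [58, 59, 63, 92, 99]
push(21): heap contents = [21, 58, 59, 63, 92, 99]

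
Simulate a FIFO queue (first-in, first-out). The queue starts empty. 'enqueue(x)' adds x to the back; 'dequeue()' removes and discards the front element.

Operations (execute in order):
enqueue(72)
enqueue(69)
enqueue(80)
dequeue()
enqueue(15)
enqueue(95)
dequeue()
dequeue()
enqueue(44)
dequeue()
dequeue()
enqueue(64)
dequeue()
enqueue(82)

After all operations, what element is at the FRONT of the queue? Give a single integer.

Answer: 64

Derivation:
enqueue(72): queue = [72]
enqueue(69): queue = [72, 69]
enqueue(80): queue = [72, 69, 80]
dequeue(): queue = [69, 80]
enqueue(15): queue = [69, 80, 15]
enqueue(95): queue = [69, 80, 15, 95]
dequeue(): queue = [80, 15, 95]
dequeue(): queue = [15, 95]
enqueue(44): queue = [15, 95, 44]
dequeue(): queue = [95, 44]
dequeue(): queue = [44]
enqueue(64): queue = [44, 64]
dequeue(): queue = [64]
enqueue(82): queue = [64, 82]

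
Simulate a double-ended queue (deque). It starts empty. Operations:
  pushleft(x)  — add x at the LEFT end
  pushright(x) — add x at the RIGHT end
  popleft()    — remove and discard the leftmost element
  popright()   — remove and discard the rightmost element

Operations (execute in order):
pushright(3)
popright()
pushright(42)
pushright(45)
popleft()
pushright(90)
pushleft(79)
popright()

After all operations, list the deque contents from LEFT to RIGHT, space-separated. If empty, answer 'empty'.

pushright(3): [3]
popright(): []
pushright(42): [42]
pushright(45): [42, 45]
popleft(): [45]
pushright(90): [45, 90]
pushleft(79): [79, 45, 90]
popright(): [79, 45]

Answer: 79 45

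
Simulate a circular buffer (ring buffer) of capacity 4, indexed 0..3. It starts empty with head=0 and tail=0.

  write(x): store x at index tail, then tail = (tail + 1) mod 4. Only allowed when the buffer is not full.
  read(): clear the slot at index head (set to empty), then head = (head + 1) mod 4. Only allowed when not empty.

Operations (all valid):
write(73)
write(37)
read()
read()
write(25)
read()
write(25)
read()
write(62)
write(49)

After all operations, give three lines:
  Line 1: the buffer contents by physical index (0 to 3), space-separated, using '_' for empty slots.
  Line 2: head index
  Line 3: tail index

Answer: 62 49 _ _
0
2

Derivation:
write(73): buf=[73 _ _ _], head=0, tail=1, size=1
write(37): buf=[73 37 _ _], head=0, tail=2, size=2
read(): buf=[_ 37 _ _], head=1, tail=2, size=1
read(): buf=[_ _ _ _], head=2, tail=2, size=0
write(25): buf=[_ _ 25 _], head=2, tail=3, size=1
read(): buf=[_ _ _ _], head=3, tail=3, size=0
write(25): buf=[_ _ _ 25], head=3, tail=0, size=1
read(): buf=[_ _ _ _], head=0, tail=0, size=0
write(62): buf=[62 _ _ _], head=0, tail=1, size=1
write(49): buf=[62 49 _ _], head=0, tail=2, size=2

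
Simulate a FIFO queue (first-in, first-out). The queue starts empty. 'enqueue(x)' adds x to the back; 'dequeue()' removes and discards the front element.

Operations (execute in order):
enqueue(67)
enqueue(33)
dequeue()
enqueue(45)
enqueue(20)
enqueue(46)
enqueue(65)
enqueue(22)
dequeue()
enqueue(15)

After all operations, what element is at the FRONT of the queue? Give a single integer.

Answer: 45

Derivation:
enqueue(67): queue = [67]
enqueue(33): queue = [67, 33]
dequeue(): queue = [33]
enqueue(45): queue = [33, 45]
enqueue(20): queue = [33, 45, 20]
enqueue(46): queue = [33, 45, 20, 46]
enqueue(65): queue = [33, 45, 20, 46, 65]
enqueue(22): queue = [33, 45, 20, 46, 65, 22]
dequeue(): queue = [45, 20, 46, 65, 22]
enqueue(15): queue = [45, 20, 46, 65, 22, 15]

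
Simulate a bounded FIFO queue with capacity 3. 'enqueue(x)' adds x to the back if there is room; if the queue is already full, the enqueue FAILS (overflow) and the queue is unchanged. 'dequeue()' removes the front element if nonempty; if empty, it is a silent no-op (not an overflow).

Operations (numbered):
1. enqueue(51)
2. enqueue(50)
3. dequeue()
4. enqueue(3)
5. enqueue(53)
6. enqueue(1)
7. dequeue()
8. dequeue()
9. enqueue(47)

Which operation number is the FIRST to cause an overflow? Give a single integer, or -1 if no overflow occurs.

1. enqueue(51): size=1
2. enqueue(50): size=2
3. dequeue(): size=1
4. enqueue(3): size=2
5. enqueue(53): size=3
6. enqueue(1): size=3=cap → OVERFLOW (fail)
7. dequeue(): size=2
8. dequeue(): size=1
9. enqueue(47): size=2

Answer: 6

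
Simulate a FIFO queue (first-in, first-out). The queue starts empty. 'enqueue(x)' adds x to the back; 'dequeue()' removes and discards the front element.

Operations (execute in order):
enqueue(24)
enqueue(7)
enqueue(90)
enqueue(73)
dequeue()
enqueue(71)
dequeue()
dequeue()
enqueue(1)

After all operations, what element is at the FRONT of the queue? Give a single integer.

Answer: 73

Derivation:
enqueue(24): queue = [24]
enqueue(7): queue = [24, 7]
enqueue(90): queue = [24, 7, 90]
enqueue(73): queue = [24, 7, 90, 73]
dequeue(): queue = [7, 90, 73]
enqueue(71): queue = [7, 90, 73, 71]
dequeue(): queue = [90, 73, 71]
dequeue(): queue = [73, 71]
enqueue(1): queue = [73, 71, 1]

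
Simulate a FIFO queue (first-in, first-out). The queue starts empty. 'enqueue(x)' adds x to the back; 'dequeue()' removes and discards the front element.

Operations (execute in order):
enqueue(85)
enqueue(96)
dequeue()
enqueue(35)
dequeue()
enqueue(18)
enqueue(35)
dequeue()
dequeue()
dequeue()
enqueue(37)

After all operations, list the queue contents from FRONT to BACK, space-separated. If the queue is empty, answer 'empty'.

Answer: 37

Derivation:
enqueue(85): [85]
enqueue(96): [85, 96]
dequeue(): [96]
enqueue(35): [96, 35]
dequeue(): [35]
enqueue(18): [35, 18]
enqueue(35): [35, 18, 35]
dequeue(): [18, 35]
dequeue(): [35]
dequeue(): []
enqueue(37): [37]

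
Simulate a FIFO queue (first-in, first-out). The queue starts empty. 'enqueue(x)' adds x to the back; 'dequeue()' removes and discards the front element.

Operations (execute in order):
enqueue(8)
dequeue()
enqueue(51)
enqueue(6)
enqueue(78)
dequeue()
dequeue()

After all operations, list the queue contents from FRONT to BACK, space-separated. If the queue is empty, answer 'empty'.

Answer: 78

Derivation:
enqueue(8): [8]
dequeue(): []
enqueue(51): [51]
enqueue(6): [51, 6]
enqueue(78): [51, 6, 78]
dequeue(): [6, 78]
dequeue(): [78]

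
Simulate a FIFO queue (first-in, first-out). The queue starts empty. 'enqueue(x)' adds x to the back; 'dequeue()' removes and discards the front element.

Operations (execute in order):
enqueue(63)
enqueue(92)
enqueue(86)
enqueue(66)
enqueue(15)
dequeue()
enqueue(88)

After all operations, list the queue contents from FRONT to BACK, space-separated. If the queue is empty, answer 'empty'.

enqueue(63): [63]
enqueue(92): [63, 92]
enqueue(86): [63, 92, 86]
enqueue(66): [63, 92, 86, 66]
enqueue(15): [63, 92, 86, 66, 15]
dequeue(): [92, 86, 66, 15]
enqueue(88): [92, 86, 66, 15, 88]

Answer: 92 86 66 15 88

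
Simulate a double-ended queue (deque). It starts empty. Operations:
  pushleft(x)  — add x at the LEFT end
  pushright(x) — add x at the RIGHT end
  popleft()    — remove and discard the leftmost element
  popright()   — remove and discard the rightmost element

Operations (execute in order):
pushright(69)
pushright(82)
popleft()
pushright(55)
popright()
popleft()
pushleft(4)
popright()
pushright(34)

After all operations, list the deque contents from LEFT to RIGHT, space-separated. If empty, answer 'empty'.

pushright(69): [69]
pushright(82): [69, 82]
popleft(): [82]
pushright(55): [82, 55]
popright(): [82]
popleft(): []
pushleft(4): [4]
popright(): []
pushright(34): [34]

Answer: 34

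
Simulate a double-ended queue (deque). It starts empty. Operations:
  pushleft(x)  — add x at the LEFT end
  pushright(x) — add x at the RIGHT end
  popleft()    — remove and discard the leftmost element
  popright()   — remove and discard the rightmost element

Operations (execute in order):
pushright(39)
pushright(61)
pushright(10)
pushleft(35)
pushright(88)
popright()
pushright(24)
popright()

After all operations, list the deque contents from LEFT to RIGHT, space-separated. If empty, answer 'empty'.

pushright(39): [39]
pushright(61): [39, 61]
pushright(10): [39, 61, 10]
pushleft(35): [35, 39, 61, 10]
pushright(88): [35, 39, 61, 10, 88]
popright(): [35, 39, 61, 10]
pushright(24): [35, 39, 61, 10, 24]
popright(): [35, 39, 61, 10]

Answer: 35 39 61 10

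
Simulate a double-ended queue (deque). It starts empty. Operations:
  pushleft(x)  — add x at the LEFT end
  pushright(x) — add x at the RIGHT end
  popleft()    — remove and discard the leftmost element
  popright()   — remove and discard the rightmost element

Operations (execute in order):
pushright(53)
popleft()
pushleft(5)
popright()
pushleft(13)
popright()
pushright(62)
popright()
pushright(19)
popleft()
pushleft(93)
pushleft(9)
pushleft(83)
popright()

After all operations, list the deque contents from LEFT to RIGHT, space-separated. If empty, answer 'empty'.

pushright(53): [53]
popleft(): []
pushleft(5): [5]
popright(): []
pushleft(13): [13]
popright(): []
pushright(62): [62]
popright(): []
pushright(19): [19]
popleft(): []
pushleft(93): [93]
pushleft(9): [9, 93]
pushleft(83): [83, 9, 93]
popright(): [83, 9]

Answer: 83 9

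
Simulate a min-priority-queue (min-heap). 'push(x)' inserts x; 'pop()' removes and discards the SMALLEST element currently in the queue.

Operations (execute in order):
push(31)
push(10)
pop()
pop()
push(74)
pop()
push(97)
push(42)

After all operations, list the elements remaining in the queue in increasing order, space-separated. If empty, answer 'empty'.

Answer: 42 97

Derivation:
push(31): heap contents = [31]
push(10): heap contents = [10, 31]
pop() → 10: heap contents = [31]
pop() → 31: heap contents = []
push(74): heap contents = [74]
pop() → 74: heap contents = []
push(97): heap contents = [97]
push(42): heap contents = [42, 97]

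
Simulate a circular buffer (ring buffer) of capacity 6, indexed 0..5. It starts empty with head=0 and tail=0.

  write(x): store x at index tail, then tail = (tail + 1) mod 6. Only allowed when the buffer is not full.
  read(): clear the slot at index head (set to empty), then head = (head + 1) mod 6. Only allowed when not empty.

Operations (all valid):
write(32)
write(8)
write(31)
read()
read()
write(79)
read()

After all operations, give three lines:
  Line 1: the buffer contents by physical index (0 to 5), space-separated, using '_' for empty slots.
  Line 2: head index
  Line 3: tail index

Answer: _ _ _ 79 _ _
3
4

Derivation:
write(32): buf=[32 _ _ _ _ _], head=0, tail=1, size=1
write(8): buf=[32 8 _ _ _ _], head=0, tail=2, size=2
write(31): buf=[32 8 31 _ _ _], head=0, tail=3, size=3
read(): buf=[_ 8 31 _ _ _], head=1, tail=3, size=2
read(): buf=[_ _ 31 _ _ _], head=2, tail=3, size=1
write(79): buf=[_ _ 31 79 _ _], head=2, tail=4, size=2
read(): buf=[_ _ _ 79 _ _], head=3, tail=4, size=1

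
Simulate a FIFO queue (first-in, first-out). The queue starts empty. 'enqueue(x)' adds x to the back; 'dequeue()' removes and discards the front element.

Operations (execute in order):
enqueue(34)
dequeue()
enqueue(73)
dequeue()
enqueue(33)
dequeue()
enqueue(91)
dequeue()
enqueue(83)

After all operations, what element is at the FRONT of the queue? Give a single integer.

Answer: 83

Derivation:
enqueue(34): queue = [34]
dequeue(): queue = []
enqueue(73): queue = [73]
dequeue(): queue = []
enqueue(33): queue = [33]
dequeue(): queue = []
enqueue(91): queue = [91]
dequeue(): queue = []
enqueue(83): queue = [83]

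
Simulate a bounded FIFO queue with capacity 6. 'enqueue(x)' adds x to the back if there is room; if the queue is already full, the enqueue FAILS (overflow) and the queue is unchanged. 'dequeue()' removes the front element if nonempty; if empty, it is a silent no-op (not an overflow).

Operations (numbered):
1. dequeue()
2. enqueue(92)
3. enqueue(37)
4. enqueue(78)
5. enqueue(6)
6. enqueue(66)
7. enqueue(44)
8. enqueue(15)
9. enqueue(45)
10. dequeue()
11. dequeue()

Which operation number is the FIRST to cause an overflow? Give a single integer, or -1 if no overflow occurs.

1. dequeue(): empty, no-op, size=0
2. enqueue(92): size=1
3. enqueue(37): size=2
4. enqueue(78): size=3
5. enqueue(6): size=4
6. enqueue(66): size=5
7. enqueue(44): size=6
8. enqueue(15): size=6=cap → OVERFLOW (fail)
9. enqueue(45): size=6=cap → OVERFLOW (fail)
10. dequeue(): size=5
11. dequeue(): size=4

Answer: 8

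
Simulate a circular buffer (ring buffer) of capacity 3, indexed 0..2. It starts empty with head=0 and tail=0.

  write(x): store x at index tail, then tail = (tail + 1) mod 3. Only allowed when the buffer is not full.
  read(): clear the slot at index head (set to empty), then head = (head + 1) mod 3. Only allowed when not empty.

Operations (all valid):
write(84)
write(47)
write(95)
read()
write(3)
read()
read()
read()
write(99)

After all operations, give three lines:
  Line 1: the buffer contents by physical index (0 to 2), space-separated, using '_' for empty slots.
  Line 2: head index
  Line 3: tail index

write(84): buf=[84 _ _], head=0, tail=1, size=1
write(47): buf=[84 47 _], head=0, tail=2, size=2
write(95): buf=[84 47 95], head=0, tail=0, size=3
read(): buf=[_ 47 95], head=1, tail=0, size=2
write(3): buf=[3 47 95], head=1, tail=1, size=3
read(): buf=[3 _ 95], head=2, tail=1, size=2
read(): buf=[3 _ _], head=0, tail=1, size=1
read(): buf=[_ _ _], head=1, tail=1, size=0
write(99): buf=[_ 99 _], head=1, tail=2, size=1

Answer: _ 99 _
1
2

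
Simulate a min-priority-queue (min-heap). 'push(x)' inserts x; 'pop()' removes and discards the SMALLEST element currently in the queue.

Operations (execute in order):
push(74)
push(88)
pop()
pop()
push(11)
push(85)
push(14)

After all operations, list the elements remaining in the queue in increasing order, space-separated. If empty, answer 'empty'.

Answer: 11 14 85

Derivation:
push(74): heap contents = [74]
push(88): heap contents = [74, 88]
pop() → 74: heap contents = [88]
pop() → 88: heap contents = []
push(11): heap contents = [11]
push(85): heap contents = [11, 85]
push(14): heap contents = [11, 14, 85]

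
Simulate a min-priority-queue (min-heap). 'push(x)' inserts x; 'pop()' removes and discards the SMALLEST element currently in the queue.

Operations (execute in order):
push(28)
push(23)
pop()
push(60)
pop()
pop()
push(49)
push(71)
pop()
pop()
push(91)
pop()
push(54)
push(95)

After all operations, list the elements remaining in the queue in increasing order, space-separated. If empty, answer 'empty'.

Answer: 54 95

Derivation:
push(28): heap contents = [28]
push(23): heap contents = [23, 28]
pop() → 23: heap contents = [28]
push(60): heap contents = [28, 60]
pop() → 28: heap contents = [60]
pop() → 60: heap contents = []
push(49): heap contents = [49]
push(71): heap contents = [49, 71]
pop() → 49: heap contents = [71]
pop() → 71: heap contents = []
push(91): heap contents = [91]
pop() → 91: heap contents = []
push(54): heap contents = [54]
push(95): heap contents = [54, 95]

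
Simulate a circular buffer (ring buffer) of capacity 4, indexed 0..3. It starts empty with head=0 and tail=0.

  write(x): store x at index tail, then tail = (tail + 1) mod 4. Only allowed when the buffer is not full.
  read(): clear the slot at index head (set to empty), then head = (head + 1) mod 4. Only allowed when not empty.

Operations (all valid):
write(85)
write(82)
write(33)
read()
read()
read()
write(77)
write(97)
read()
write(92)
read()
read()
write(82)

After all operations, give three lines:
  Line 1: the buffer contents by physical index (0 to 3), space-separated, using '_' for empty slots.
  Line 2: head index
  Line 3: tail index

write(85): buf=[85 _ _ _], head=0, tail=1, size=1
write(82): buf=[85 82 _ _], head=0, tail=2, size=2
write(33): buf=[85 82 33 _], head=0, tail=3, size=3
read(): buf=[_ 82 33 _], head=1, tail=3, size=2
read(): buf=[_ _ 33 _], head=2, tail=3, size=1
read(): buf=[_ _ _ _], head=3, tail=3, size=0
write(77): buf=[_ _ _ 77], head=3, tail=0, size=1
write(97): buf=[97 _ _ 77], head=3, tail=1, size=2
read(): buf=[97 _ _ _], head=0, tail=1, size=1
write(92): buf=[97 92 _ _], head=0, tail=2, size=2
read(): buf=[_ 92 _ _], head=1, tail=2, size=1
read(): buf=[_ _ _ _], head=2, tail=2, size=0
write(82): buf=[_ _ 82 _], head=2, tail=3, size=1

Answer: _ _ 82 _
2
3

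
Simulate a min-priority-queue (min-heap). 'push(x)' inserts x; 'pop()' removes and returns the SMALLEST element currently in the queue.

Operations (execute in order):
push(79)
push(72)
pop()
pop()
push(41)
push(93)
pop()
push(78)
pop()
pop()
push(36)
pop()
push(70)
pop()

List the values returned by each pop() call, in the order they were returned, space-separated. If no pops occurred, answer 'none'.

Answer: 72 79 41 78 93 36 70

Derivation:
push(79): heap contents = [79]
push(72): heap contents = [72, 79]
pop() → 72: heap contents = [79]
pop() → 79: heap contents = []
push(41): heap contents = [41]
push(93): heap contents = [41, 93]
pop() → 41: heap contents = [93]
push(78): heap contents = [78, 93]
pop() → 78: heap contents = [93]
pop() → 93: heap contents = []
push(36): heap contents = [36]
pop() → 36: heap contents = []
push(70): heap contents = [70]
pop() → 70: heap contents = []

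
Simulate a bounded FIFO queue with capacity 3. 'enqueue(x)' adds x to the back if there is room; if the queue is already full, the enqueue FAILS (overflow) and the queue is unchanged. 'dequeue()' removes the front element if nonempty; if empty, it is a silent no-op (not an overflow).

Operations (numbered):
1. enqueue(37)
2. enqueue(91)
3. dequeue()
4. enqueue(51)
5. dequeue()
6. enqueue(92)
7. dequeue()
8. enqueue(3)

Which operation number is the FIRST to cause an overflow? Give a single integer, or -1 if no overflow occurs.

Answer: -1

Derivation:
1. enqueue(37): size=1
2. enqueue(91): size=2
3. dequeue(): size=1
4. enqueue(51): size=2
5. dequeue(): size=1
6. enqueue(92): size=2
7. dequeue(): size=1
8. enqueue(3): size=2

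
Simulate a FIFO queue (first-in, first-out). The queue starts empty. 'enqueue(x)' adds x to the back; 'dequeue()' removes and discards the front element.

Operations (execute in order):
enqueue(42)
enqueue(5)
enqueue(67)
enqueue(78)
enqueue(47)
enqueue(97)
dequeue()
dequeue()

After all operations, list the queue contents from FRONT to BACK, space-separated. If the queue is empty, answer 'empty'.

Answer: 67 78 47 97

Derivation:
enqueue(42): [42]
enqueue(5): [42, 5]
enqueue(67): [42, 5, 67]
enqueue(78): [42, 5, 67, 78]
enqueue(47): [42, 5, 67, 78, 47]
enqueue(97): [42, 5, 67, 78, 47, 97]
dequeue(): [5, 67, 78, 47, 97]
dequeue(): [67, 78, 47, 97]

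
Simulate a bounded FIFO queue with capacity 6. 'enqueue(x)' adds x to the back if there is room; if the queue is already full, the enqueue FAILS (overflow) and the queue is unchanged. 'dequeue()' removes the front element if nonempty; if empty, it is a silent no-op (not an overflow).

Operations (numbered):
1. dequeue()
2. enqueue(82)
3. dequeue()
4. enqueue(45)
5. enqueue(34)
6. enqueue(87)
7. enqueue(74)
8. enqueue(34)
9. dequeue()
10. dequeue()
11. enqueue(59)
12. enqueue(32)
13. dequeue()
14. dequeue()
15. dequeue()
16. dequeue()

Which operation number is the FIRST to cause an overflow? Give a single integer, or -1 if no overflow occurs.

1. dequeue(): empty, no-op, size=0
2. enqueue(82): size=1
3. dequeue(): size=0
4. enqueue(45): size=1
5. enqueue(34): size=2
6. enqueue(87): size=3
7. enqueue(74): size=4
8. enqueue(34): size=5
9. dequeue(): size=4
10. dequeue(): size=3
11. enqueue(59): size=4
12. enqueue(32): size=5
13. dequeue(): size=4
14. dequeue(): size=3
15. dequeue(): size=2
16. dequeue(): size=1

Answer: -1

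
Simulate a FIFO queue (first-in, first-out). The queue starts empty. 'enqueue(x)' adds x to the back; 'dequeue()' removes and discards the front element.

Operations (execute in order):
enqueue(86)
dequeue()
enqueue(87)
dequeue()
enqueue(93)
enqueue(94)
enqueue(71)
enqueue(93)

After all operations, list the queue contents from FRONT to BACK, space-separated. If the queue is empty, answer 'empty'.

enqueue(86): [86]
dequeue(): []
enqueue(87): [87]
dequeue(): []
enqueue(93): [93]
enqueue(94): [93, 94]
enqueue(71): [93, 94, 71]
enqueue(93): [93, 94, 71, 93]

Answer: 93 94 71 93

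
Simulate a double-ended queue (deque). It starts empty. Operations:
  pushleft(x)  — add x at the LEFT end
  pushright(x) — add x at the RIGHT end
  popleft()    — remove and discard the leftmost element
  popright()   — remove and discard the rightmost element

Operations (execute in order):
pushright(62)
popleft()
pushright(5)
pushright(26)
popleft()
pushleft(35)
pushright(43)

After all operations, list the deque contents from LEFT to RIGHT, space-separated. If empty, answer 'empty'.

Answer: 35 26 43

Derivation:
pushright(62): [62]
popleft(): []
pushright(5): [5]
pushright(26): [5, 26]
popleft(): [26]
pushleft(35): [35, 26]
pushright(43): [35, 26, 43]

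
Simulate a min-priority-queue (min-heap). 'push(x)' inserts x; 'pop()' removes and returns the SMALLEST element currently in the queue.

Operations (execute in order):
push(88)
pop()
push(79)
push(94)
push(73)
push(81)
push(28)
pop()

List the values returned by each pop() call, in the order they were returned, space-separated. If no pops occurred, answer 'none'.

Answer: 88 28

Derivation:
push(88): heap contents = [88]
pop() → 88: heap contents = []
push(79): heap contents = [79]
push(94): heap contents = [79, 94]
push(73): heap contents = [73, 79, 94]
push(81): heap contents = [73, 79, 81, 94]
push(28): heap contents = [28, 73, 79, 81, 94]
pop() → 28: heap contents = [73, 79, 81, 94]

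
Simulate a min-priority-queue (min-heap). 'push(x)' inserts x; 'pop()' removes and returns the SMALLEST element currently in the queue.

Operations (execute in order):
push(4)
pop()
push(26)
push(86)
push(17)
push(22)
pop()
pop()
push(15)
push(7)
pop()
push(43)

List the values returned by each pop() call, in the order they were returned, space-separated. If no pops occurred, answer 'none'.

push(4): heap contents = [4]
pop() → 4: heap contents = []
push(26): heap contents = [26]
push(86): heap contents = [26, 86]
push(17): heap contents = [17, 26, 86]
push(22): heap contents = [17, 22, 26, 86]
pop() → 17: heap contents = [22, 26, 86]
pop() → 22: heap contents = [26, 86]
push(15): heap contents = [15, 26, 86]
push(7): heap contents = [7, 15, 26, 86]
pop() → 7: heap contents = [15, 26, 86]
push(43): heap contents = [15, 26, 43, 86]

Answer: 4 17 22 7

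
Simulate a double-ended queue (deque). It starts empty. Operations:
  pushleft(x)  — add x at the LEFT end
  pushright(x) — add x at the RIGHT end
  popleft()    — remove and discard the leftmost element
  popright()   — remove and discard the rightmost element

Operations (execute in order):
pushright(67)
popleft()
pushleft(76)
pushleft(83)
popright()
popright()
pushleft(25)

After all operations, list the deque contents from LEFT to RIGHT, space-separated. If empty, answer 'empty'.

pushright(67): [67]
popleft(): []
pushleft(76): [76]
pushleft(83): [83, 76]
popright(): [83]
popright(): []
pushleft(25): [25]

Answer: 25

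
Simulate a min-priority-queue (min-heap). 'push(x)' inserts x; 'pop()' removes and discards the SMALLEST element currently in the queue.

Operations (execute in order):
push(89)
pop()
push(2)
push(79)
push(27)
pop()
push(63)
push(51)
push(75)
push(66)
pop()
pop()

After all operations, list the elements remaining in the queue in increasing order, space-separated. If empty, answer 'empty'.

Answer: 63 66 75 79

Derivation:
push(89): heap contents = [89]
pop() → 89: heap contents = []
push(2): heap contents = [2]
push(79): heap contents = [2, 79]
push(27): heap contents = [2, 27, 79]
pop() → 2: heap contents = [27, 79]
push(63): heap contents = [27, 63, 79]
push(51): heap contents = [27, 51, 63, 79]
push(75): heap contents = [27, 51, 63, 75, 79]
push(66): heap contents = [27, 51, 63, 66, 75, 79]
pop() → 27: heap contents = [51, 63, 66, 75, 79]
pop() → 51: heap contents = [63, 66, 75, 79]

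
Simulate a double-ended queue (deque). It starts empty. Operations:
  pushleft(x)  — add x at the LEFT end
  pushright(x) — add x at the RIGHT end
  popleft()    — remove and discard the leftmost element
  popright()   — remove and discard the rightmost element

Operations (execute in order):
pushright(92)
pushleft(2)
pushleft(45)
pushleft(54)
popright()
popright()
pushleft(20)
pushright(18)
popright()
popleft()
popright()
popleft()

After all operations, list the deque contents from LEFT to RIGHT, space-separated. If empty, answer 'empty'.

Answer: empty

Derivation:
pushright(92): [92]
pushleft(2): [2, 92]
pushleft(45): [45, 2, 92]
pushleft(54): [54, 45, 2, 92]
popright(): [54, 45, 2]
popright(): [54, 45]
pushleft(20): [20, 54, 45]
pushright(18): [20, 54, 45, 18]
popright(): [20, 54, 45]
popleft(): [54, 45]
popright(): [54]
popleft(): []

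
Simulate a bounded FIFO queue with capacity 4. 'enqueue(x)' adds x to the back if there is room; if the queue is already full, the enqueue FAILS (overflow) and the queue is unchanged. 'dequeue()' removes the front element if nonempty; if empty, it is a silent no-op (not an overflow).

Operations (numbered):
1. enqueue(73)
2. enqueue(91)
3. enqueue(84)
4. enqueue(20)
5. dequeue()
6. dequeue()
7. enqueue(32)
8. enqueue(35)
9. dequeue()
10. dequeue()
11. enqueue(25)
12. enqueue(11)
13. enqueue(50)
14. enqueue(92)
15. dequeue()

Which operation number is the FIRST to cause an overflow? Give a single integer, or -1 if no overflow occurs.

Answer: 13

Derivation:
1. enqueue(73): size=1
2. enqueue(91): size=2
3. enqueue(84): size=3
4. enqueue(20): size=4
5. dequeue(): size=3
6. dequeue(): size=2
7. enqueue(32): size=3
8. enqueue(35): size=4
9. dequeue(): size=3
10. dequeue(): size=2
11. enqueue(25): size=3
12. enqueue(11): size=4
13. enqueue(50): size=4=cap → OVERFLOW (fail)
14. enqueue(92): size=4=cap → OVERFLOW (fail)
15. dequeue(): size=3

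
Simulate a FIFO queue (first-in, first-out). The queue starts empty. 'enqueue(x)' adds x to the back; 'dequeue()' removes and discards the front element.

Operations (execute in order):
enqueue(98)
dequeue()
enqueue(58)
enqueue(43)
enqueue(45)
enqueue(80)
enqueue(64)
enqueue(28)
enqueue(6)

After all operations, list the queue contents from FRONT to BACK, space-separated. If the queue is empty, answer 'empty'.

enqueue(98): [98]
dequeue(): []
enqueue(58): [58]
enqueue(43): [58, 43]
enqueue(45): [58, 43, 45]
enqueue(80): [58, 43, 45, 80]
enqueue(64): [58, 43, 45, 80, 64]
enqueue(28): [58, 43, 45, 80, 64, 28]
enqueue(6): [58, 43, 45, 80, 64, 28, 6]

Answer: 58 43 45 80 64 28 6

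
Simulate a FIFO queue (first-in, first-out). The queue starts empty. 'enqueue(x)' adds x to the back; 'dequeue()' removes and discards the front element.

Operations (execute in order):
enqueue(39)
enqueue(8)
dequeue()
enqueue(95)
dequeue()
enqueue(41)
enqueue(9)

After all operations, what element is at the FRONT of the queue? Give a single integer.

enqueue(39): queue = [39]
enqueue(8): queue = [39, 8]
dequeue(): queue = [8]
enqueue(95): queue = [8, 95]
dequeue(): queue = [95]
enqueue(41): queue = [95, 41]
enqueue(9): queue = [95, 41, 9]

Answer: 95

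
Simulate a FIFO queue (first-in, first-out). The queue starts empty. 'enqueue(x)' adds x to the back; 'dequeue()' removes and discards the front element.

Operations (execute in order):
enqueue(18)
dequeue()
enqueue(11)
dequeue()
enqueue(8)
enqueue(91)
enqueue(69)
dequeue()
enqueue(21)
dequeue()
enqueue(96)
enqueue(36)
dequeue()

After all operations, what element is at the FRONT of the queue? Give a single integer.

enqueue(18): queue = [18]
dequeue(): queue = []
enqueue(11): queue = [11]
dequeue(): queue = []
enqueue(8): queue = [8]
enqueue(91): queue = [8, 91]
enqueue(69): queue = [8, 91, 69]
dequeue(): queue = [91, 69]
enqueue(21): queue = [91, 69, 21]
dequeue(): queue = [69, 21]
enqueue(96): queue = [69, 21, 96]
enqueue(36): queue = [69, 21, 96, 36]
dequeue(): queue = [21, 96, 36]

Answer: 21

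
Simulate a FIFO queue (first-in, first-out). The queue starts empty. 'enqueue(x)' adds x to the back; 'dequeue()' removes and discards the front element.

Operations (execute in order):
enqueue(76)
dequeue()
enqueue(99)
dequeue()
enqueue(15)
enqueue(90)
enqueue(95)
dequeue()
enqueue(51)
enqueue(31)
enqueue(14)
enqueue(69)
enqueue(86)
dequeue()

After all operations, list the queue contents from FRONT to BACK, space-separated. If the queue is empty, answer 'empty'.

Answer: 95 51 31 14 69 86

Derivation:
enqueue(76): [76]
dequeue(): []
enqueue(99): [99]
dequeue(): []
enqueue(15): [15]
enqueue(90): [15, 90]
enqueue(95): [15, 90, 95]
dequeue(): [90, 95]
enqueue(51): [90, 95, 51]
enqueue(31): [90, 95, 51, 31]
enqueue(14): [90, 95, 51, 31, 14]
enqueue(69): [90, 95, 51, 31, 14, 69]
enqueue(86): [90, 95, 51, 31, 14, 69, 86]
dequeue(): [95, 51, 31, 14, 69, 86]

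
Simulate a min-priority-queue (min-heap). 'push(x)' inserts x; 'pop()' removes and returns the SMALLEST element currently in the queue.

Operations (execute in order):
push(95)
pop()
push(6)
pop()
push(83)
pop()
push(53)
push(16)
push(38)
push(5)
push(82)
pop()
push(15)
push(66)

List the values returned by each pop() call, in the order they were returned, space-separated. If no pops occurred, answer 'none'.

Answer: 95 6 83 5

Derivation:
push(95): heap contents = [95]
pop() → 95: heap contents = []
push(6): heap contents = [6]
pop() → 6: heap contents = []
push(83): heap contents = [83]
pop() → 83: heap contents = []
push(53): heap contents = [53]
push(16): heap contents = [16, 53]
push(38): heap contents = [16, 38, 53]
push(5): heap contents = [5, 16, 38, 53]
push(82): heap contents = [5, 16, 38, 53, 82]
pop() → 5: heap contents = [16, 38, 53, 82]
push(15): heap contents = [15, 16, 38, 53, 82]
push(66): heap contents = [15, 16, 38, 53, 66, 82]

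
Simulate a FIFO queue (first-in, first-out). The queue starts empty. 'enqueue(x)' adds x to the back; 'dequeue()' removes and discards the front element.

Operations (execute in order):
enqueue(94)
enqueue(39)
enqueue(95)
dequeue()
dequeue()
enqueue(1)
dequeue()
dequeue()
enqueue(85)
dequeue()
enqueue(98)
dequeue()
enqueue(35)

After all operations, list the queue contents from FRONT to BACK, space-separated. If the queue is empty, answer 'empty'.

enqueue(94): [94]
enqueue(39): [94, 39]
enqueue(95): [94, 39, 95]
dequeue(): [39, 95]
dequeue(): [95]
enqueue(1): [95, 1]
dequeue(): [1]
dequeue(): []
enqueue(85): [85]
dequeue(): []
enqueue(98): [98]
dequeue(): []
enqueue(35): [35]

Answer: 35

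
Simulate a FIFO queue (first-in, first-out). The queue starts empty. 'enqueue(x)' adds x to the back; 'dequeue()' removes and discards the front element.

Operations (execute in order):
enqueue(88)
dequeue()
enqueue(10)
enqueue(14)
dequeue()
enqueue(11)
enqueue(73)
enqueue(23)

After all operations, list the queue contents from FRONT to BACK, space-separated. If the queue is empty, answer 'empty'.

enqueue(88): [88]
dequeue(): []
enqueue(10): [10]
enqueue(14): [10, 14]
dequeue(): [14]
enqueue(11): [14, 11]
enqueue(73): [14, 11, 73]
enqueue(23): [14, 11, 73, 23]

Answer: 14 11 73 23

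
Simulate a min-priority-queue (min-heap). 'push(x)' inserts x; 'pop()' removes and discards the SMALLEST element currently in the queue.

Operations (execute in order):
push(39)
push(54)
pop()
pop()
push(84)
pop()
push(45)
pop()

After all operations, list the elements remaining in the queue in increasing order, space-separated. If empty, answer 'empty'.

push(39): heap contents = [39]
push(54): heap contents = [39, 54]
pop() → 39: heap contents = [54]
pop() → 54: heap contents = []
push(84): heap contents = [84]
pop() → 84: heap contents = []
push(45): heap contents = [45]
pop() → 45: heap contents = []

Answer: empty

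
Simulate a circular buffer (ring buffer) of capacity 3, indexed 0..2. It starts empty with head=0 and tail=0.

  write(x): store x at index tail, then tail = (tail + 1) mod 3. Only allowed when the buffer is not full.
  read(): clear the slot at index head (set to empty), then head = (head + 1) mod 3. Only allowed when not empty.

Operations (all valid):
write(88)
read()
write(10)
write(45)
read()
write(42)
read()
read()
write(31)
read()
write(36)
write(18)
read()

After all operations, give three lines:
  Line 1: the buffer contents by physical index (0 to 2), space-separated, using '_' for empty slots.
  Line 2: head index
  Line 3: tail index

Answer: 18 _ _
0
1

Derivation:
write(88): buf=[88 _ _], head=0, tail=1, size=1
read(): buf=[_ _ _], head=1, tail=1, size=0
write(10): buf=[_ 10 _], head=1, tail=2, size=1
write(45): buf=[_ 10 45], head=1, tail=0, size=2
read(): buf=[_ _ 45], head=2, tail=0, size=1
write(42): buf=[42 _ 45], head=2, tail=1, size=2
read(): buf=[42 _ _], head=0, tail=1, size=1
read(): buf=[_ _ _], head=1, tail=1, size=0
write(31): buf=[_ 31 _], head=1, tail=2, size=1
read(): buf=[_ _ _], head=2, tail=2, size=0
write(36): buf=[_ _ 36], head=2, tail=0, size=1
write(18): buf=[18 _ 36], head=2, tail=1, size=2
read(): buf=[18 _ _], head=0, tail=1, size=1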